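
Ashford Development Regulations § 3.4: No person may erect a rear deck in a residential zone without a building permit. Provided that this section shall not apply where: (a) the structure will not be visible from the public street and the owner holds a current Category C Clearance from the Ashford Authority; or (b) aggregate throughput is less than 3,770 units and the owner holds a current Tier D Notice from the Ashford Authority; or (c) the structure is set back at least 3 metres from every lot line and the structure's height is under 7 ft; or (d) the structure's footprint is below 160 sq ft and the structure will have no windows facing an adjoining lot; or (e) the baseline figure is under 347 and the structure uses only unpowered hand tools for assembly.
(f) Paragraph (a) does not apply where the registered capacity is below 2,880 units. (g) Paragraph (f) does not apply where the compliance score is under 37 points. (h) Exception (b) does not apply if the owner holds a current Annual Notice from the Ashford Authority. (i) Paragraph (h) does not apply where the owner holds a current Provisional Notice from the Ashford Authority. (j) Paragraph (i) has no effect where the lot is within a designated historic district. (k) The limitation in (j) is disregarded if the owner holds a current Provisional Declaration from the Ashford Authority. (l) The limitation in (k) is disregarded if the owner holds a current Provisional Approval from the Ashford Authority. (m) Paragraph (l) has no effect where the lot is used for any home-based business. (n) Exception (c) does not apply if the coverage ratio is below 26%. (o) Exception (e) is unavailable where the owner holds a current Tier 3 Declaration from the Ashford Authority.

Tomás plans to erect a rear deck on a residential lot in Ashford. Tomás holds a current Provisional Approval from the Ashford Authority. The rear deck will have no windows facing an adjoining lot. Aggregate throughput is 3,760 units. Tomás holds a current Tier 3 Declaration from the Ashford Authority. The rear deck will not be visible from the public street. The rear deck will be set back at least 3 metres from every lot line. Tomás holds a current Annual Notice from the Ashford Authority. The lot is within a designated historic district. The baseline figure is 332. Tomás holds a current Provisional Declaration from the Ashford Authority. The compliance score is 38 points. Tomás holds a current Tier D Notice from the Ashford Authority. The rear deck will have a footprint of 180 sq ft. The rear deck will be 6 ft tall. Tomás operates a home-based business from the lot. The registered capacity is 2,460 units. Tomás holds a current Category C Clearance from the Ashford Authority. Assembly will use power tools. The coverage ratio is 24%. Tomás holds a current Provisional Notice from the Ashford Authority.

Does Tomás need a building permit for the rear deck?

No — exception (b) applies; Tomás does not need a building permit.

All of (a)'s requirements are met (the structure will not be visible from the street; a current Category C Clearance is held). However, paragraphs (f)–(g) must be considered: (f) operates — the registered capacity is 2,460 units, below the 2,880 units limit. (g), which would lift (f), is not engaged — the compliance score is 38 points, not under 37 points. (a) is therefore removed.
All of (b)'s requirements are met (aggregate throughput is 3,760 units, less than the 3,770 units limit; a current Tier D Notice is held). As to paragraphs (h)–(m): (h) is engaged (a current Annual Notice is held), but is overridden by (i): (i) operates against (h): a current Provisional Notice is held. (j) would limit (i) — the lot is in a historic district — but (k) sets (j) aside: (k) operates against (j): a current Provisional Declaration is held. (l) is triggered (a current Provisional Approval is held), but is overridden by (m): (m) operates against (l): a home-based business operates on the lot. So (b) applies.
Exception (c): the setback is at least 3 m on every side; the structure's height is 6 ft, under the 7 ft limit — every condition holds. But: (n) operates against (c): the coverage ratio is 24%, below the 26% limit. So (c) is unavailable.
Exception (d) does not apply: the structure's footprint is 180 sq ft, not below 160 sq ft.
Exception (e) does not apply: assembly uses power tools.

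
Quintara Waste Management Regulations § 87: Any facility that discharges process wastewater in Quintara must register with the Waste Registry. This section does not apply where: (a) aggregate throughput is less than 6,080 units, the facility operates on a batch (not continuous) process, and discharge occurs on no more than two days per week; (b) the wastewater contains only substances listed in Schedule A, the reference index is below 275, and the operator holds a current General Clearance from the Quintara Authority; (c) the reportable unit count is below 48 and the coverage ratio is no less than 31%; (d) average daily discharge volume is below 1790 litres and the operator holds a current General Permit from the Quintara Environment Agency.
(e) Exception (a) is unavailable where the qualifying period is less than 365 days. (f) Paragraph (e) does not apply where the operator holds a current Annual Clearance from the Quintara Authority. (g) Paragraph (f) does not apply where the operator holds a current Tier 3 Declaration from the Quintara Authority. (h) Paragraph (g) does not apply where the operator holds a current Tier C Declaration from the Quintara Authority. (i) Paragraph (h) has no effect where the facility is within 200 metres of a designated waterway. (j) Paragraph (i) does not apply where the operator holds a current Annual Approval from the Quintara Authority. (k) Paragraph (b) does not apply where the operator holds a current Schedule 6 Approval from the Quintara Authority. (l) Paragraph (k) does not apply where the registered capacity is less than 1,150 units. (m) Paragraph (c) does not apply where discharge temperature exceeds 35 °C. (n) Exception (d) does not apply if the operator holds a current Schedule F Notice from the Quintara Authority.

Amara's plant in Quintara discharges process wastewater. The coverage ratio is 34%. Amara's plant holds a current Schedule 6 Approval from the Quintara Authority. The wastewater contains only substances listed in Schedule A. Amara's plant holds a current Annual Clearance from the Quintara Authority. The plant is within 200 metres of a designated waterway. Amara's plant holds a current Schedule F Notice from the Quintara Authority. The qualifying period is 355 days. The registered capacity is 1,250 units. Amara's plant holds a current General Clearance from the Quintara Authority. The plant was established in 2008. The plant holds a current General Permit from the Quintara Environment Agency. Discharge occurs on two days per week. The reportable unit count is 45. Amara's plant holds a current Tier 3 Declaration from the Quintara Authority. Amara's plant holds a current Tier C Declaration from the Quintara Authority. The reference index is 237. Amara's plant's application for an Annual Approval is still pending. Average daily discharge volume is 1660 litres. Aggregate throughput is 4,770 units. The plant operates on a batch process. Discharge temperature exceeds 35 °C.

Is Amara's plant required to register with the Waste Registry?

Yes — Amara's plant must register with the Waste Registry.

Exception (a) is satisfied on its face — aggregate throughput is 4,770 units, less than the 6,080 units limit; the facility operates on a batch process; discharge occurs on no more than two days per week. But applying paragraphs (e)–(j): (e) operates against (a): the qualifying period is 355 days, less than the 365 days limit. (f) would limit (e) — a current Annual Clearance is held — but (g) sets (f) aside: (g) operates against (f): a current Tier 3 Declaration is held. (h) is triggered (a current Tier C Declaration is held), but is itself disapplied by (i): (i) is engaged — the plant is within 200 m of a designated waterway. (j) is inapplicable (no current Annual Approval is held), so (i) stands. (a) is therefore removed.
Exception (b) is satisfied on its face — the wastewater is Schedule-A-only; the reference index is 237, below the 275 limit; a current General Clearance is held. But applying paragraphs (k)–(l): (k) is triggered — a current Schedule 6 Approval is held. (l), which would lift (k), is inapplicable — the registered capacity is 1,250 units, not less than 1,150 units. So (b) is unavailable.
Exception (c) is satisfied on its face — the reportable unit count is 45, below the 48 limit; the coverage ratio is 34%, meeting the 31% threshold. However, paragraph (m) must be considered: (m) is triggered — discharge temperature exceeds 35 °C. (c) is therefore removed.
Exception (d)'s conditions are all satisfied: average daily discharge volume is 1660 litres, below the 1790 litres limit; a current General Permit is held. But applying paragraph (n): (n) operates against (d): a current Schedule F Notice is held. So (d) is unavailable.
No exception applies. The general rule governs.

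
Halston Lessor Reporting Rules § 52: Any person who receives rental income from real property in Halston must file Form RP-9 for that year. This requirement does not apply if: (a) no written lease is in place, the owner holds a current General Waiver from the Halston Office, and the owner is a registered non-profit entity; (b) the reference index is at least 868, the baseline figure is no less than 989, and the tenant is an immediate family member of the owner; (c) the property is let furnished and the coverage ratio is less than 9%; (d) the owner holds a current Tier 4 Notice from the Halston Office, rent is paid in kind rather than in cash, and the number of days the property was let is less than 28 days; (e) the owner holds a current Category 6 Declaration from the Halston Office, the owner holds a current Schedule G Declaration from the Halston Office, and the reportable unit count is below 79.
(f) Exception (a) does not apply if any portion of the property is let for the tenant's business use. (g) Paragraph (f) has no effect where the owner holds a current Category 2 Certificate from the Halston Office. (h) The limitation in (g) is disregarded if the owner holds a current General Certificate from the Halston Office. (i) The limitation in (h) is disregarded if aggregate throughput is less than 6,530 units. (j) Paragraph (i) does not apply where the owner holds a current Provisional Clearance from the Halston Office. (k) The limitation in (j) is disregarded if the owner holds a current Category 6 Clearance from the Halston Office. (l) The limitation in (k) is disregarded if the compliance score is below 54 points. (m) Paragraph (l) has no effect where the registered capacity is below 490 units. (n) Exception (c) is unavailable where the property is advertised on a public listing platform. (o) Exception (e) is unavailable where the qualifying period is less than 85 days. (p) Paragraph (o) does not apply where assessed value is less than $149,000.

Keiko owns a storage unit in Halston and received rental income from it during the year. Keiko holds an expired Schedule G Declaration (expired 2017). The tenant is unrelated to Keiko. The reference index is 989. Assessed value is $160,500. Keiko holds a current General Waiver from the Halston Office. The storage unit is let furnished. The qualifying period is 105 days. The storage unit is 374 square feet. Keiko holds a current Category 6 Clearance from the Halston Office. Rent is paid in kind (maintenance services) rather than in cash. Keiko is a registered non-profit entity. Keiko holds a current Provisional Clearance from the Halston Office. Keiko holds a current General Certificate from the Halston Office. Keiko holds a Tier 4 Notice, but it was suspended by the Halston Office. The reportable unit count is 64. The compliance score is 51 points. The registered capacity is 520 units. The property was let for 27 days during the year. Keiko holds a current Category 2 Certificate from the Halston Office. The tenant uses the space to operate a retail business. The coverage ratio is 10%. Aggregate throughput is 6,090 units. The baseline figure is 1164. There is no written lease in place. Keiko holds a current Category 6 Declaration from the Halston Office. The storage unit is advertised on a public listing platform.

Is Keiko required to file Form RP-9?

Exception (a): there is no written lease; a current General Waiver is held; Keiko is a registered non-profit — every condition holds. Turning to paragraphs (f)–(m): (f) operates — the space is let for business use. (g) is triggered (a current Category 2 Certificate is held), but is itself disapplied by (h): (h) operates against (g): a current General Certificate is held. (i) would limit (h) — aggregate throughput is 6,090 units, less than the 6,530 units limit — but (j) sets (i) aside: (j) operates against (i): a current Provisional Clearance is held. (k) would limit (j) — a current Category 6 Clearance is held — but (l) sets (k) aside: (l) operates against (k): the compliance score is 51 points, below the 54 points limit. (m) is not triggered (the registered capacity is 520 units, not below 490 units), so (l) stands. So (a) is unavailable.
Exception (b) requires that the tenant is an immediate family member of the owner; but the tenant is unrelated to the owner, so (b) is unavailable.
Exception (c) fails — the coverage ratio is 10%, not less than 9%.
Exception (d) does not apply: the Tier 4 Notice is not current.
Exception (e) fails — no current Schedule G Declaration is held.
No exception is made out. Keiko falls within the general rule.

Yes — Keiko must file Form RP-9.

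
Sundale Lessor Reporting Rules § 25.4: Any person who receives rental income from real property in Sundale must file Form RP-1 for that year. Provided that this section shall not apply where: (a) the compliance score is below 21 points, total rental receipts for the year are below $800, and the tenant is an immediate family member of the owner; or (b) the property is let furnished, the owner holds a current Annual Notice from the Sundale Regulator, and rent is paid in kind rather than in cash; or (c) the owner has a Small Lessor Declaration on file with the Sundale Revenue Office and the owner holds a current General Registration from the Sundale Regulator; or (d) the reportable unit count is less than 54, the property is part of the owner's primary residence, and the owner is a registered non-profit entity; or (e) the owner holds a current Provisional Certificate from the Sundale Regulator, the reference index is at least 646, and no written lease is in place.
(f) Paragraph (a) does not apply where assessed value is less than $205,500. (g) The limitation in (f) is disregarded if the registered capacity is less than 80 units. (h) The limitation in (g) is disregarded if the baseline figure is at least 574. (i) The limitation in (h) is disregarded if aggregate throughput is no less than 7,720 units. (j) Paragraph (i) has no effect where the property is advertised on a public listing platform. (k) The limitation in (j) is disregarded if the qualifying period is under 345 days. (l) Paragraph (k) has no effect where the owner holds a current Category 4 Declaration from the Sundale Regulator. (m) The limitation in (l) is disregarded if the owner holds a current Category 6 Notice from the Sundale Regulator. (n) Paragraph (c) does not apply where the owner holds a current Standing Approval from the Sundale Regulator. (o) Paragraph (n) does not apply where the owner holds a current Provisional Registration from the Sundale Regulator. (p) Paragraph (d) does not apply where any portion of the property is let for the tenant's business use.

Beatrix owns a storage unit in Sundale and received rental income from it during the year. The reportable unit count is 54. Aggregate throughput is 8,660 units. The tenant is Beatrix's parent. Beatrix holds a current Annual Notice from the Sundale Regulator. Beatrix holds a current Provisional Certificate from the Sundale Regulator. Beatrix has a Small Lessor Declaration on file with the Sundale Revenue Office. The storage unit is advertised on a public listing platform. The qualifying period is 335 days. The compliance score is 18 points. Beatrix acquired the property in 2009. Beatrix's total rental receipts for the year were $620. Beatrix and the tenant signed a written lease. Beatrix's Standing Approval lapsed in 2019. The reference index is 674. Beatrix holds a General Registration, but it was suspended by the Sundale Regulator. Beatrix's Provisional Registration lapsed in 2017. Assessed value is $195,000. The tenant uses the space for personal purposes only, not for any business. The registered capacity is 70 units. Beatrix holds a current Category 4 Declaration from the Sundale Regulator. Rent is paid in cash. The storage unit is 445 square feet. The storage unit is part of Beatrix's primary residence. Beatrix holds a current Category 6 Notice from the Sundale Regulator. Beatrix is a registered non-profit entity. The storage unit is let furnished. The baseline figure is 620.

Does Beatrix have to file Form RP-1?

No — exception (a) applies; Beatrix is not required to file Form RP-1.

Exception (a)'s conditions are all satisfied: the compliance score is 18 points, below the 21 points limit; total rental receipts for the year are $620, below the $800 limit; the tenant is an immediate family member. Under paragraphs (f)–(m): (f) operates (assessed value is $195,000, less than the $205,500 limit), but is itself disapplied by (g): (g) operates against (f): the registered capacity is 70 units, less than the 80 units limit. (h) would limit (g) — the baseline figure is 620, meeting the 574 threshold — but (i) sets (h) aside: (i) operates against (h): aggregate throughput is 8,660 units, meeting the 7,720 units threshold. (j) would limit (i) — the property is publicly advertised — but (k) sets (j) aside: (k) operates against (j): the qualifying period is 335 days, under the 345 days limit. (l) would limit (k) — a current Category 4 Declaration is held — but (m) sets (l) aside: (m) operates against (l): a current Category 6 Notice is held. So (a) applies.
Exception (b) does not apply: rent is paid in cash.
Exception (c) requires that the owner holds a current General Registration from the Sundale Regulator; but there is no General Registration in force, so (c) is unavailable.
Exception (d) requires that the reportable unit count is less than 54; but the reportable unit count is 54, not less than 54, so (d) is unavailable.
Exception (e) fails — a written lease is in place.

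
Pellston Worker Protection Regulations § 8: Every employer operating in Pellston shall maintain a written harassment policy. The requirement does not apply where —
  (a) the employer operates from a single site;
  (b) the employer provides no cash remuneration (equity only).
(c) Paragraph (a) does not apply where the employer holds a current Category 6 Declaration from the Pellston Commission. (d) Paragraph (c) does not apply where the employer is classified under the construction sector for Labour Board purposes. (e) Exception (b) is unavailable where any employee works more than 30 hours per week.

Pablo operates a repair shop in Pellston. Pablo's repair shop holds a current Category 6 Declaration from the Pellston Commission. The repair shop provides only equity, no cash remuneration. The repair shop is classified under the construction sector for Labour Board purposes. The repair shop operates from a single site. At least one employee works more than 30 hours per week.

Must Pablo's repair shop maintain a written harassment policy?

No — exception (a) applies; Pablo's repair shop is not required to maintain a written harassment policy.

Exception (a) is satisfied on its face — the employer operates from a single site. Considering the limiting provisions: (c) applies (a current Category 6 Declaration is held), but is itself disapplied by (d): (d) operates against (c): the repair shop is classified under the construction sector. (a) remains available.
Exception (b) is satisfied on its face — remuneration is equity-only. However, paragraph (e) must be considered: (e) operates against (b): at least one employee exceeds 30 hours/week. (b) is therefore removed.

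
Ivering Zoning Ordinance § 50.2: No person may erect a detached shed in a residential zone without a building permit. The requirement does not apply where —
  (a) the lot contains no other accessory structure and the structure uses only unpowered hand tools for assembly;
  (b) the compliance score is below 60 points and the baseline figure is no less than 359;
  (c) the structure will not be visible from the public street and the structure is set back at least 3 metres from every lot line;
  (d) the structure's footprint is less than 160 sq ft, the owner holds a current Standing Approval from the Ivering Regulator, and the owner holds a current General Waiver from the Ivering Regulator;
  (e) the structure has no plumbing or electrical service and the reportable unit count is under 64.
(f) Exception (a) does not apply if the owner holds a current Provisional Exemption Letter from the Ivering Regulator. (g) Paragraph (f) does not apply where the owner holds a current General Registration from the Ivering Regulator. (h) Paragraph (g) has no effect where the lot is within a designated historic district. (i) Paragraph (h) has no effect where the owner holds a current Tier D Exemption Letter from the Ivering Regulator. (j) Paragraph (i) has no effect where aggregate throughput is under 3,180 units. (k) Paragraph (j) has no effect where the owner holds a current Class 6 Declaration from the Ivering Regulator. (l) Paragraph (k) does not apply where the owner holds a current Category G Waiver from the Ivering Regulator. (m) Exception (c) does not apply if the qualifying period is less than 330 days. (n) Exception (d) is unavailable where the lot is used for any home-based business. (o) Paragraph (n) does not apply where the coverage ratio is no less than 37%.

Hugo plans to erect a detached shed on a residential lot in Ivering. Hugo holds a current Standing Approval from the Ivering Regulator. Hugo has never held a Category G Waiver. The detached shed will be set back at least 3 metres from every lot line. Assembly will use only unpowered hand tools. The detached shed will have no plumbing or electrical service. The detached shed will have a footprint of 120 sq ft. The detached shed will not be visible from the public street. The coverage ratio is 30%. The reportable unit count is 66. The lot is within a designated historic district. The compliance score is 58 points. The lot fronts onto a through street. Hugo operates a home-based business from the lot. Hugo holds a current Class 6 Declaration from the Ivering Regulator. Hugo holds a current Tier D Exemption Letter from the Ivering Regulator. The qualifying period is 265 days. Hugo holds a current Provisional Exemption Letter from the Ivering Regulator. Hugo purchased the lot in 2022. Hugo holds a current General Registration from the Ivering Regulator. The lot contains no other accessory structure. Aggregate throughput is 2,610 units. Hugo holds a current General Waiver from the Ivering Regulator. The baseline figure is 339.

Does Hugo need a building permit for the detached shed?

Exception (a): the lot has no other accessory structure; assembly uses only hand tools — every condition holds. Applying paragraphs (f)–(l): (f) operates (a current Provisional Exemption Letter is held), but is itself disapplied by (g): (g) is triggered — a current General Registration is held. (h) operates (the lot is in a historic district), but is itself disapplied by (i): (i) operates against (h): a current Tier D Exemption Letter is held. (j) operates (aggregate throughput is 2,610 units, under the 3,180 units limit), but yields to (k): (k) operates against (j): a current Class 6 Declaration is held. (l), which would lift (k), is not triggered — there is no Category G Waiver in force. Exception (a) stands.
Exception (b) requires that the baseline figure is no less than 359; but the baseline figure is 339, short of 359, so (b) is unavailable.
Exception (c) is satisfied on its face — the structure will not be visible from the street; the setback is at least 3 m on every side. But: (m) operates against (c): the qualifying period is 265 days, less than the 330 days limit. So (c) is unavailable.
Exception (d) is satisfied on its face — the structure's footprint is 120 sq ft, less than the 160 sq ft limit; a current Standing Approval is held; a current General Waiver is held. But applying paragraphs (n)–(o): (n) is engaged — a home-based business operates on the lot. (o) is not engaged (the coverage ratio is 30%, short of 37%), so (n) stands. Exception (d) does not apply.
Exception (e) fails — the reportable unit count is 66, not under 64.

No — exception (a) applies; Hugo does not need a building permit.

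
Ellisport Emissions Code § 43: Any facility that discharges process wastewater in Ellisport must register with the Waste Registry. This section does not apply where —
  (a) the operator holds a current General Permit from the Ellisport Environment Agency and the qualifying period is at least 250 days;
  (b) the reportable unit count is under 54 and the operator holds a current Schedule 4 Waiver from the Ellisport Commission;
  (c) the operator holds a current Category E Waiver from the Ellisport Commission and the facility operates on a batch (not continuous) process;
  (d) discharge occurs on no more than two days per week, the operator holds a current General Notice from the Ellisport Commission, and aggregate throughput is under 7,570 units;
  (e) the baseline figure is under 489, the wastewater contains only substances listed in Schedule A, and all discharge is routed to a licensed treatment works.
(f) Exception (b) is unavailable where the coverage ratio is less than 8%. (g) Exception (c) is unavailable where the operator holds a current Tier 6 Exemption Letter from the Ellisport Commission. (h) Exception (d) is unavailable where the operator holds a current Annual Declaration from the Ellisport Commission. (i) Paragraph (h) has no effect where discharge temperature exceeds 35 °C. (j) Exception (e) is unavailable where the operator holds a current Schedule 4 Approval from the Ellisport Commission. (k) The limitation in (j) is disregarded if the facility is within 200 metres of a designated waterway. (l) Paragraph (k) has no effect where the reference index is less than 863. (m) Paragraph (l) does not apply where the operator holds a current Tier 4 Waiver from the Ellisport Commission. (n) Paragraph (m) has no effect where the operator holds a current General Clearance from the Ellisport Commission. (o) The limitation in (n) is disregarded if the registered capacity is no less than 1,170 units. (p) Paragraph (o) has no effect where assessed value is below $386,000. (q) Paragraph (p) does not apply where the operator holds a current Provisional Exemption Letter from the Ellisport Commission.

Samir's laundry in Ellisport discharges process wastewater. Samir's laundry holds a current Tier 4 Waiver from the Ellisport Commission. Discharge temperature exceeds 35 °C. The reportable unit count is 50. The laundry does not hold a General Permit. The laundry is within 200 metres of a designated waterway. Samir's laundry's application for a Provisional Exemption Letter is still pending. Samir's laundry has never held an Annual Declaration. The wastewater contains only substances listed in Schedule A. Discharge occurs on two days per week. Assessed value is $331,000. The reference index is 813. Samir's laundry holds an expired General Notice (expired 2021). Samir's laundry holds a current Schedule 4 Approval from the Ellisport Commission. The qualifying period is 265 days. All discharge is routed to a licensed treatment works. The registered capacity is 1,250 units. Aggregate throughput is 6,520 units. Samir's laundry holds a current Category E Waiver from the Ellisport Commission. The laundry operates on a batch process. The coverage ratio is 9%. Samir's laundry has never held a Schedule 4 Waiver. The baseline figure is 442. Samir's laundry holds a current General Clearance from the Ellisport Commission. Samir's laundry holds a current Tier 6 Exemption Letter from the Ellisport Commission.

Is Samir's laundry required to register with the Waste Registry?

Yes — Samir's laundry must register with the Waste Registry.

Exception (a) requires that the operator holds a current General Permit from the Ellisport Environment Agency; but no General Permit is held, so (a) is unavailable.
Exception (b) fails — the Schedule 4 Waiver is not current.
Exception (c)'s conditions are all satisfied: a current Category E Waiver is held; the facility operates on a batch process. But: (g) is triggered — a current Tier 6 Exemption Letter is held. So (c) is unavailable.
Exception (d) fails — there is no General Notice in force.
Exception (e)'s conditions are all satisfied: the baseline figure is 442, under the 489 limit; the wastewater is Schedule-A-only; discharge is routed to a licensed treatment works. Turning to paragraphs (j)–(q): (j) operates against (e): a current Schedule 4 Approval is held. (k) would limit (j) — the laundry is within 200 m of a designated waterway — but (l) sets (k) aside: (l) operates against (k): the reference index is 813, less than the 863 limit. (m) would limit (l) — a current Tier 4 Waiver is held — but (n) sets (m) aside: (n) operates against (m): a current General Clearance is held. (o) would limit (n) — the registered capacity is 1,250 units, meeting the 1,170 units threshold — but (p) sets (o) aside: (p) operates against (o): assessed value is $331,000, below the $386,000 limit. (q), which would lift (p), is inapplicable — there is no Provisional Exemption Letter in force. So (e) is unavailable.
No exception displaces § 43.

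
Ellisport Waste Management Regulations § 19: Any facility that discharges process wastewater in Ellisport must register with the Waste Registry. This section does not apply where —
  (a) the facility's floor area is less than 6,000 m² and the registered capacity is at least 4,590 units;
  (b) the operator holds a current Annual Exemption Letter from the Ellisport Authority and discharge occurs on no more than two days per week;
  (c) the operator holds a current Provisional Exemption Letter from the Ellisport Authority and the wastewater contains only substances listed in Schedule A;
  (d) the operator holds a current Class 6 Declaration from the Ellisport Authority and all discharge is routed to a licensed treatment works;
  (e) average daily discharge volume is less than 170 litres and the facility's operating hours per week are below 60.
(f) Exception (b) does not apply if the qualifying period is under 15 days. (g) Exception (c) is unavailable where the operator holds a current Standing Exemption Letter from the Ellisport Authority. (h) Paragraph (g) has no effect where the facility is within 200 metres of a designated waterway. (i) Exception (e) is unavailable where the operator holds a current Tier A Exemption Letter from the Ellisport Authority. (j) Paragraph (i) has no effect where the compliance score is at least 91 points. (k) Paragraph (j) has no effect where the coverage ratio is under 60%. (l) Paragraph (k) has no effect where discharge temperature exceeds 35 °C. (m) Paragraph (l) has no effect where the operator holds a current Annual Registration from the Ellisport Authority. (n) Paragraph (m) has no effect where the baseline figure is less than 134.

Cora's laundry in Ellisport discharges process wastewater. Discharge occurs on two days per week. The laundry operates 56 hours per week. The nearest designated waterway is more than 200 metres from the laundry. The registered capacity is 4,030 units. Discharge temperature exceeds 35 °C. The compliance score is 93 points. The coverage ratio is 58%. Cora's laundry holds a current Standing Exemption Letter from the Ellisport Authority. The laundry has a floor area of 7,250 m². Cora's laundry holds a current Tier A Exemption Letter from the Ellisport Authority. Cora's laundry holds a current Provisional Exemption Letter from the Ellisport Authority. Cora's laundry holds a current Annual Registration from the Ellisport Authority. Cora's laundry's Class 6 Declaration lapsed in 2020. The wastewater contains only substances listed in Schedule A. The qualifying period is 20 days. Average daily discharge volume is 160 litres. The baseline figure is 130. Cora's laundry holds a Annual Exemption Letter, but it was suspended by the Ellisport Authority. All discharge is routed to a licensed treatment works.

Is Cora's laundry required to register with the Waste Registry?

Exception (a) fails — the facility's floor area is 7,250 m², not less than 6,000 m².
Exception (b) does not apply: there is no Annual Exemption Letter in force.
Exception (c)'s conditions are all satisfied: a current Provisional Exemption Letter is held; the wastewater is Schedule-A-only. Turning to paragraphs (g)–(h): (g) operates against (c): a current Standing Exemption Letter is held. (h), which would lift (g), does not operate here — the laundry is more than 200 m from any designated waterway. So (c) is unavailable.
Exception (d) requires that the operator holds a current Class 6 Declaration from the Ellisport Authority; but no current Class 6 Declaration is held, so (d) is unavailable.
All of (e)'s requirements are met (average daily discharge volume is 160 litres, less than the 170 litres limit; the facility's operating hours per week are 56, below the 60 limit). Applying paragraphs (i)–(n): (i) applies (a current Tier A Exemption Letter is held), but yields to (j): (j) is engaged — the compliance score is 93 points, meeting the 91 points threshold. (k) applies (the coverage ratio is 58%, under the 60% limit), but is displaced by (l): (l) operates — discharge temperature exceeds 35 °C. (m) is engaged (a current Annual Registration is held), but yields to (n): (n) operates against (m): the baseline figure is 130, less than the 134 limit. So (e) applies.

No — exception (e) applies; Cora's laundry is not required to register with the Waste Registry.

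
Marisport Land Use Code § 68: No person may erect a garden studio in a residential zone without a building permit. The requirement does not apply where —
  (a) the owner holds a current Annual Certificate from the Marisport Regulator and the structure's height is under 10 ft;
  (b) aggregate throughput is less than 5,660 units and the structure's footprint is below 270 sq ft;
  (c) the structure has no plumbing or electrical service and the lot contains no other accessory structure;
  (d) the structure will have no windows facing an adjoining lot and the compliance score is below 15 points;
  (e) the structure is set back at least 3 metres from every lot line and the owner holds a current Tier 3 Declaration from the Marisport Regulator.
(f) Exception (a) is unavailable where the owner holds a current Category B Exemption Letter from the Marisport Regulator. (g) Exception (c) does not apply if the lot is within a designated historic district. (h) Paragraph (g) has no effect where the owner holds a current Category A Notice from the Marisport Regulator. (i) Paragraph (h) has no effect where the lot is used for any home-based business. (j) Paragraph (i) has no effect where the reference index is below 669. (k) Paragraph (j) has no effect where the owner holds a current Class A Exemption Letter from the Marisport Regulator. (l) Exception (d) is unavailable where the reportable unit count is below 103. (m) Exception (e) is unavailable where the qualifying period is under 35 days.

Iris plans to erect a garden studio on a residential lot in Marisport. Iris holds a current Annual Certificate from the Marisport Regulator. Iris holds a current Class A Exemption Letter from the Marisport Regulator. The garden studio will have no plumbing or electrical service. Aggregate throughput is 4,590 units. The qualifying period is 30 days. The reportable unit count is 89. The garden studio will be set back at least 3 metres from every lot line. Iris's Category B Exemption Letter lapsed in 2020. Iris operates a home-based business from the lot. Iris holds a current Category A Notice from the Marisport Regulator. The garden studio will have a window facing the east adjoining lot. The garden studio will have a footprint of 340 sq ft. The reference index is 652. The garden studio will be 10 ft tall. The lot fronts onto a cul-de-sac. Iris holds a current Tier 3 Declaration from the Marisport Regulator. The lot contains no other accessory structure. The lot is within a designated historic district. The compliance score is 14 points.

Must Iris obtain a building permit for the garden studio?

Exception (a) requires that the structure's height is under 10 ft; but the structure's height is 10 ft, not under 10 ft, so (a) is unavailable.
Exception (b) does not apply: the structure's footprint is 340 sq ft, not below 270 sq ft.
All of (c)'s requirements are met (there is no plumbing or electrical service; the lot has no other accessory structure). But: (g) is triggered — the lot is in a historic district. (h) would limit (g) — a current Category A Notice is held — but (i) sets (h) aside: (i) operates — a home-based business operates on the lot. (j) operates (the reference index is 652, below the 669 limit), but is itself disapplied by (k): (k) operates against (j): a current Class A Exemption Letter is held. (c) is therefore removed.
Exception (d) requires that the structure will have no windows facing an adjoining lot; but a window faces an adjoining lot, so (d) is unavailable.
Exception (e): the setback is at least 3 m on every side; a current Tier 3 Declaration is held — every condition holds. Turning to paragraph (m): (m) operates against (e): the qualifying period is 30 days, under the 35 days limit. Exception (e) does not apply.
No exception displaces § 68.

Yes — Iris must obtain a building permit.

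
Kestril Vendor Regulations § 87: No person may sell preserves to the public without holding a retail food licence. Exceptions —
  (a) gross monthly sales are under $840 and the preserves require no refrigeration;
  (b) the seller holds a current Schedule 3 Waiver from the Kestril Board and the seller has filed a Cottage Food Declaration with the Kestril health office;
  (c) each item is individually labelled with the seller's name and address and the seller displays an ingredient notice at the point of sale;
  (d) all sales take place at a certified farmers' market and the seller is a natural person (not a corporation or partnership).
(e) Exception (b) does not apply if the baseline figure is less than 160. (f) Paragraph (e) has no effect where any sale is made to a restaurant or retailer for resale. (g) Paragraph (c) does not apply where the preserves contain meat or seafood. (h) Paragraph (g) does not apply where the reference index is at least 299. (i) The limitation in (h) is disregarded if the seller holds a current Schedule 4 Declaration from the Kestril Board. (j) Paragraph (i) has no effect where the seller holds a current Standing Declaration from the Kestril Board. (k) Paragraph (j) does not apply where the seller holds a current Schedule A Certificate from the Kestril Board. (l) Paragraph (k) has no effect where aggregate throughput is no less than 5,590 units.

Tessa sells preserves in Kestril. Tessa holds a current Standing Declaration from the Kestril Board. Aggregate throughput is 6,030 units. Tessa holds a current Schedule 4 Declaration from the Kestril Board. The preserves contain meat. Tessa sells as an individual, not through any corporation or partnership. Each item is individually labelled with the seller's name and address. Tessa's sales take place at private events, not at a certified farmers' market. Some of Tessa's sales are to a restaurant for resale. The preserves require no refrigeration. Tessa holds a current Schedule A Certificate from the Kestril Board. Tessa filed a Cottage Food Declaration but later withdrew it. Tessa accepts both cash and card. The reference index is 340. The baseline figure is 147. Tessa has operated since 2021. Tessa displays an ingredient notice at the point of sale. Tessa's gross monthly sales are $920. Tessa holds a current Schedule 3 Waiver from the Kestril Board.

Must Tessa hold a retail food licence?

No — exception (c) applies; Tessa is not required to hold a retail food licence.

Exception (a) does not apply: gross monthly sales are $920, not under $840.
Exception (b) does not apply: the Cottage Food Declaration was withdrawn.
Exception (c) is satisfied on its face — items are individually labelled; an ingredient notice is displayed. Considering the limiting provisions: (g) would limit (c) — the preserves contain meat — but (h) sets (g) aside: (h) operates against (g): the reference index is 340, meeting the 299 threshold. (i) would limit (h) — a current Schedule 4 Declaration is held — but (j) sets (i) aside: (j) operates against (i): a current Standing Declaration is held. (k) would limit (j) — a current Schedule A Certificate is held — but (l) sets (k) aside: (l) operates against (k): aggregate throughput is 6,030 units, meeting the 5,590 units threshold. (c) remains available.
Exception (d) requires that all sales take place at a certified farmers' market; but sales are at private events, not a certified farmers' market, so (d) is unavailable.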